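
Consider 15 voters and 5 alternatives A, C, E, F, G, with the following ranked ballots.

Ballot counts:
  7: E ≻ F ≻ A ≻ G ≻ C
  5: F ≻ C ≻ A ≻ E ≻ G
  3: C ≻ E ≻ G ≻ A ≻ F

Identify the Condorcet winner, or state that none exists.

none

Head-to-head results (15 voters):
A vs C: C, 8–7.
A vs E: E, 10–5.
A vs F: F, 12–3.
A–G: A 12–3.
C–E: C 8–7.
C–F: F 12–3.
C–G: C 8–7.
E vs F: E wins 10–5.
E vs G: E wins 15–0.
F–G: F 12–3.
Every alternative loses at least once (A loses to C; C loses to F; E loses to C; F loses to E; G loses to A). The majority relation contains the cycle C → E → F → C, so there is no Condorcet winner.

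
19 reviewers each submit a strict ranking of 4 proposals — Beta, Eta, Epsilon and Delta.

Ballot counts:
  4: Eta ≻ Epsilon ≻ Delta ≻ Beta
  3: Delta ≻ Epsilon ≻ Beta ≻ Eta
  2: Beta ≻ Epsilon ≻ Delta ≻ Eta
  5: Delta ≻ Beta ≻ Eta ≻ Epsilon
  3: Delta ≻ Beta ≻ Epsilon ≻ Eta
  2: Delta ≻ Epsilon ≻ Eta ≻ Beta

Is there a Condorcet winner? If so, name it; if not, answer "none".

Pairwise majorities:
Beta vs Eta: 13 to 6, Beta.
Beta vs Epsilon: Beta, 10–9.
Beta vs Delta: 2 for Beta, 17 for Delta — Delta by 17–2.
Eta vs Epsilon: Epsilon, 10–9.
Eta vs Delta: Eta is ranked higher on 4 ballots, Delta on 15. Delta wins 15–4.
Epsilon vs Delta: 4+2 = 6 for Epsilon, 13 for Delta — Delta by 13–6.
Delta wins every pairwise contest, so Delta is the Condorcet winner.

Delta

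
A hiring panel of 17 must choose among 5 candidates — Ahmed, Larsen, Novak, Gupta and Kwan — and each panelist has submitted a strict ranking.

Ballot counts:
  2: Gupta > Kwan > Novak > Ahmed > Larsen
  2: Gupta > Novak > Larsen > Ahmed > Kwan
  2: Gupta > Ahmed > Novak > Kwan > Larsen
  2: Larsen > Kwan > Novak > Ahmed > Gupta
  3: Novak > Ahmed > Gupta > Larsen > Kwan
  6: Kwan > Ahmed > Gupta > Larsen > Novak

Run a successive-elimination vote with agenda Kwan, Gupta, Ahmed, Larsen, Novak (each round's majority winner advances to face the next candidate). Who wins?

Novak

Round 1: Kwan vs Gupta — 8–9, Gupta advances.
Round 2: Gupta vs Ahmed — 6–11, Ahmed advances.
Round 3: Ahmed vs Larsen — 13–4, Ahmed advances.
Round 4: Ahmed vs Novak — 8–9, Novak advances.
Novak survives the agenda.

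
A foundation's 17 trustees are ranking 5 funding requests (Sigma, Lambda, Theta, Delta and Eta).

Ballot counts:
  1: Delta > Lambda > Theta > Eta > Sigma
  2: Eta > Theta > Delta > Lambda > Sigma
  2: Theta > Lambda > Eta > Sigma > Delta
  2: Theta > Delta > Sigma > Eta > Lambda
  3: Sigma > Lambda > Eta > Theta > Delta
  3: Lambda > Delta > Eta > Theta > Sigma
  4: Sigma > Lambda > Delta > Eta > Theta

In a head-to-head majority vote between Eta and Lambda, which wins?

Lambda

Ballots ranking Eta above Lambda: 2 + 2 = 4.
Ballots ranking Lambda above Eta: 17 − 4 = 13.
Lambda wins the head-to-head 13–4.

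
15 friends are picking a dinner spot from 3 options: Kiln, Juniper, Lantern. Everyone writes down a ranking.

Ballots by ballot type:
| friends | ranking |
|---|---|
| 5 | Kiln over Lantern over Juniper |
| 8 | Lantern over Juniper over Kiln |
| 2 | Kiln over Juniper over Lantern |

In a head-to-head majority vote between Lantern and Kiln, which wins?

Ballots ranking Lantern above Kiln: 8.
Ballots ranking Kiln above Lantern: 15 − 8 = 7.
Lantern wins the head-to-head 8–7.

Lantern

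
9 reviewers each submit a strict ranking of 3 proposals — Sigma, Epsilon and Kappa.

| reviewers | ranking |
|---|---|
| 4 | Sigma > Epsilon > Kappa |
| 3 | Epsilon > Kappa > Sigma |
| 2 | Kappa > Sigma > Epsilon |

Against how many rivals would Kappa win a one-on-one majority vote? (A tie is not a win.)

1

Kappa against each rival (9 reviewers):
Kappa vs Sigma: Kappa is ranked higher on 3+2 = 5 ballots, Sigma on 4. Kappa wins 5–4.
Kappa vs Epsilon: Kappa preferred on 2 ballots; Epsilon wins 7–2.
Kappa beats Sigma; loses to Epsilon — 1 pairwise win.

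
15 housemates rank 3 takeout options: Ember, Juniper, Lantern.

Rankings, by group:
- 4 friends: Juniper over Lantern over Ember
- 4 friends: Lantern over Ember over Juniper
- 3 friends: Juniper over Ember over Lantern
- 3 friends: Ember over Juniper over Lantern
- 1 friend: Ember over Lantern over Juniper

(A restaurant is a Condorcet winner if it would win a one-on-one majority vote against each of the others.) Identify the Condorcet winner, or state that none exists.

none

Check each pair by majority over 15 ballots:
Ember vs Juniper: 8 to 7, Ember.
Ember vs Lantern: Ember is ranked higher on 3+3+1 = 7 ballots, Lantern on 8. Lantern wins 8–7.
Juniper vs Lantern: Juniper preferred on 4+3+3 = 10 ballots; Juniper wins 10–5.
No restaurant is unbeaten: Ember loses to Lantern; Juniper loses to Ember; Lantern loses to Juniper. In particular Ember > Juniper > Lantern > Ember is a majority cycle — no Condorcet winner exists.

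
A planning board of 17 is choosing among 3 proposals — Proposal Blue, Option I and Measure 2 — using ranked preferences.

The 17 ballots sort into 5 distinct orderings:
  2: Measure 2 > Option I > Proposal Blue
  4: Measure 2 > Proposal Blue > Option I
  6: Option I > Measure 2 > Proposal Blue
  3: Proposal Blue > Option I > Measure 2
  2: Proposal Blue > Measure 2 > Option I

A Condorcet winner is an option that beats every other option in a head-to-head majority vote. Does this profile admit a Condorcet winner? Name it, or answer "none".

none

Check each pair by majority over 17 ballots:
Proposal Blue vs Option I: Proposal Blue, 9–8.
Proposal Blue vs Measure 2: Measure 2 wins 12–5.
Option I vs Measure 2: Option I is ranked higher on 6+3 = 9 ballots, Measure 2 on 8. Option I wins 9–8.
Each option drops at least one matchup (Proposal Blue loses to Measure 2; Option I loses to Proposal Blue; Measure 2 loses to Option I); the cycle Proposal Blue beats Option I beats Measure 2 beats Proposal Blue rules out a Condorcet winner.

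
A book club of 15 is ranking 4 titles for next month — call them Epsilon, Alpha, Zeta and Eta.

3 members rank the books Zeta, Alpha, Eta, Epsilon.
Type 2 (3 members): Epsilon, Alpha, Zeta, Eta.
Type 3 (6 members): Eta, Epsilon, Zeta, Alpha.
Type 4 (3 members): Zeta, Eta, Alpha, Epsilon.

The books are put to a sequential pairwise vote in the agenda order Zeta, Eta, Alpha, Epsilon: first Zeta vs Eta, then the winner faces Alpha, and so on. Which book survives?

Round 1: Zeta vs Eta — 9–6, Zeta advances.
Round 2: Zeta vs Alpha — 12–3, Zeta advances.
Round 3: Zeta vs Epsilon — 6–9, Epsilon advances.
Epsilon survives the agenda.

Epsilon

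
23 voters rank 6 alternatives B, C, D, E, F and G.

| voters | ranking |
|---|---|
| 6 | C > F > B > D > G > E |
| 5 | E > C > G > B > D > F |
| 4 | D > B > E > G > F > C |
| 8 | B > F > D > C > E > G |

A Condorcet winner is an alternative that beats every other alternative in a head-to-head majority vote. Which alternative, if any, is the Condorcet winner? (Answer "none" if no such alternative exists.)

Head-to-head results (23 voters):
B vs C: 12 to 11, B.
B vs D: B is ranked higher on 6+5+8 = 19 ballots, D on 4. B wins 19–4.
B vs E: 6+4+8 = 18 for B, 5 for E — B by 18–5.
B vs F: 5+4+8 = 17 for B, 6 for F — B by 17–6.
B vs G: 18 to 5, B.
C vs D: C is ranked higher on 6+5 = 11 ballots, D on 12. D wins 12–11.
C vs E: C preferred on 6+8 = 14 ballots; C wins 14–9.
C vs F: C preferred on 6+5 = 11 ballots; F wins 12–11.
C vs G: C is ranked higher on 6+5+8 = 19 ballots, G on 4. C wins 19–4.
D vs E: 18 to 5, D.
D vs F: D is ranked higher on 5+4 = 9 ballots, F on 14. F wins 14–9.
D vs G: D is ranked higher on 6+4+8 = 18 ballots, G on 5. D wins 18–5.
E vs F: 9 to 14, F.
E vs G: E preferred on 5+4+8 = 17 ballots; E wins 17–6.
F vs G: 14 to 9, F.
Only B has no losses; B is the Condorcet winner.

B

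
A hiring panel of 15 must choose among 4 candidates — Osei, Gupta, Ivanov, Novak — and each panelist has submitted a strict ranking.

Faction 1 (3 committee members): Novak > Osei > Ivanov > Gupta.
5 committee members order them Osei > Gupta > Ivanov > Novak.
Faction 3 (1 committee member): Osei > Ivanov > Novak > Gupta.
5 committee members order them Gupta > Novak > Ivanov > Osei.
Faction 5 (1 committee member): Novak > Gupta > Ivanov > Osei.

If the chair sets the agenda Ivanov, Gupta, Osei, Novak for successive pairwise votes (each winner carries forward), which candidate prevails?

Round 1: Ivanov vs Gupta — 4–11, Gupta advances.
Round 2: Gupta vs Osei — 6–9, Osei advances.
Round 3: Osei vs Novak — 6–9, Novak advances.
Novak survives the agenda.

Novak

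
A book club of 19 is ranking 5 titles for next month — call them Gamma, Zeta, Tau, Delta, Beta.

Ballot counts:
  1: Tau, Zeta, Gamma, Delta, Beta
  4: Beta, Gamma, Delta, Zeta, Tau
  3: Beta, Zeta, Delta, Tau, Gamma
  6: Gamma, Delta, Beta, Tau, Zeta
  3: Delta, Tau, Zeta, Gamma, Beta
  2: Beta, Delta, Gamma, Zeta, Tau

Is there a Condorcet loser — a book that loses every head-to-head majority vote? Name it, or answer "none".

Pairwise majorities:
Gamma vs Zeta: 12 to 7, Gamma.
Gamma–Tau: Gamma 12–7.
Gamma–Delta: Gamma 11–8.
Gamma vs Beta: Gamma preferred on 1+6+3 = 10 ballots; Gamma wins 10–9.
Zeta vs Tau: Tau, 10–9.
Zeta vs Delta: 1+3 = 4 for Zeta, 15 for Delta — Delta by 15–4.
Zeta vs Beta: 4 to 15, Beta.
Tau vs Delta: Tau is ranked higher on 1 ballot, Delta on 18. Delta wins 18–1.
Tau vs Beta: 1+3 = 4 for Tau, 15 for Beta — Beta by 15–4.
Delta vs Beta: Delta is ranked higher on 1+6+3 = 10 ballots, Beta on 9. Delta wins 10–9.
Only Zeta has no wins; Zeta is the Condorcet loser.

Zeta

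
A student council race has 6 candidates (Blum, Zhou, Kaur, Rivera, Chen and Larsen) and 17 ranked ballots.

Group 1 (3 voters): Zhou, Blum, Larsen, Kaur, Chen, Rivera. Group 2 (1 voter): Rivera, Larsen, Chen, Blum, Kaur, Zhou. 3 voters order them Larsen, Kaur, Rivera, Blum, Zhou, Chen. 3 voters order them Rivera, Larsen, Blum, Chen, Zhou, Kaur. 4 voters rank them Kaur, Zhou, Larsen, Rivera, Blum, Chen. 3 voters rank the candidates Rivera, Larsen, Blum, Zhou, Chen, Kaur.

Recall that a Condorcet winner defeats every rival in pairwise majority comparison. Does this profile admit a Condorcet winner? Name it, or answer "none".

Larsen

Pairwise majorities:
Blum vs Zhou: Blum, 10–7.
Blum–Kaur: Blum 10–7.
Blum vs Rivera: Rivera wins 14–3.
Blum–Chen: Blum 16–1.
Blum–Larsen: Larsen 14–3.
Zhou vs Kaur: Zhou wins 9–8.
Zhou vs Rivera: Rivera, 10–7.
Zhou vs Chen: Zhou, 13–4.
Zhou vs Larsen: Larsen, 10–7.
Kaur–Rivera: Kaur 10–7.
Kaur–Chen: Kaur 10–7.
Kaur vs Larsen: Larsen wins 13–4.
Rivera vs Chen: Rivera, 14–3.
Rivera vs Larsen: Larsen, 10–7.
Chen vs Larsen: Larsen, 17–0.
Larsen wins every pairwise contest, so Larsen is the Condorcet winner.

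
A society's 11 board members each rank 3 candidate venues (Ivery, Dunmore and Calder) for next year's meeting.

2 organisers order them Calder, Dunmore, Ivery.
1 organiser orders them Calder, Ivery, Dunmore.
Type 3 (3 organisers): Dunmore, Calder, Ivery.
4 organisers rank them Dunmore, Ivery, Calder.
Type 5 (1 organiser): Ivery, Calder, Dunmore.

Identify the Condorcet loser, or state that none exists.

Head-to-head results (11 organisers):
Ivery vs Dunmore: Ivery is ranked higher on 1+1 = 2 ballots, Dunmore on 9. Dunmore wins 9–2.
Ivery vs Calder: 5 to 6, Calder.
Dunmore vs Calder: Dunmore is ranked higher on 3+4 = 7 ballots, Calder on 4. Dunmore wins 7–4.
Ivery loses to every other city — it is the Condorcet loser.

Ivery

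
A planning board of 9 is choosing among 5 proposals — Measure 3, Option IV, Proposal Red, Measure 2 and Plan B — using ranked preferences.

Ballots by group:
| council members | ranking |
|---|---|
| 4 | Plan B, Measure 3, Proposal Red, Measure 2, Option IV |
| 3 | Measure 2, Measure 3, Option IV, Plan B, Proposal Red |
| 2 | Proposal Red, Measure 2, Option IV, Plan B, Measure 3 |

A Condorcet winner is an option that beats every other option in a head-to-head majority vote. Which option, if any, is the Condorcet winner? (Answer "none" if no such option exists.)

Check each pair by majority over 9 ballots:
Measure 3 vs Option IV: Measure 3 is ranked higher on 4+3 = 7 ballots, Option IV on 2. Measure 3 wins 7–2.
Measure 3 vs Proposal Red: 7 to 2, Measure 3.
Measure 3 vs Measure 2: Measure 3 is ranked higher on 4 ballots, Measure 2 on 5. Measure 2 wins 5–4.
Measure 3 vs Plan B: Plan B wins 6–3.
Option IV–Proposal Red: Proposal Red 6–3.
Option IV vs Measure 2: Measure 2, 9–0.
Option IV vs Plan B: 5 to 4, Option IV.
Proposal Red vs Measure 2: Proposal Red is ranked higher on 4+2 = 6 ballots, Measure 2 on 3. Proposal Red wins 6–3.
Proposal Red vs Plan B: Plan B, 7–2.
Measure 2–Plan B: Measure 2 5–4.
No option is unbeaten: Measure 3 loses to Measure 2; Option IV loses to Measure 3; Proposal Red loses to Measure 3; Measure 2 loses to Proposal Red; Plan B loses to Option IV. In particular Measure 3 > Option IV > Plan B > Measure 3 is a majority cycle — no Condorcet winner exists.

none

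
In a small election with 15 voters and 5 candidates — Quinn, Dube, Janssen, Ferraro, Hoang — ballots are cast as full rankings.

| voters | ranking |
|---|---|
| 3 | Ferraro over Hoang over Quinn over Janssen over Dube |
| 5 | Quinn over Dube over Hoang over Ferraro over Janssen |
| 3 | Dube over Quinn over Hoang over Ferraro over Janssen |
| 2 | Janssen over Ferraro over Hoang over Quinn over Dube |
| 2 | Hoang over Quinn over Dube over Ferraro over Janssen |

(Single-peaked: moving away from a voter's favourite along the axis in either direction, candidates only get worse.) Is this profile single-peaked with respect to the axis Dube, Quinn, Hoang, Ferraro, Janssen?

yes

Axis positions: Dube=1, Quinn=2, Hoang=3, Ferraro=4, Janssen=5.
Group 1 (peak Ferraro at position 4): ranking walks positions 4-3-2-5-1, expanding outward from the peak — single-peaked.
Group 2 (peak Quinn at position 2): ranking walks positions 2-1-3-4-5, expanding outward from the peak — single-peaked.
Group 3 (peak Dube at position 1): ranking walks positions 1-2-3-4-5, expanding outward from the peak — single-peaked.
Group 4 (peak Janssen at position 5): ranking walks positions 5-4-3-2-1, expanding outward from the peak — single-peaked.
Group 5 (peak Hoang at position 3): ranking walks positions 3-2-1-4-5, expanding outward from the peak — single-peaked.
Every ranking is single-peaked on this axis.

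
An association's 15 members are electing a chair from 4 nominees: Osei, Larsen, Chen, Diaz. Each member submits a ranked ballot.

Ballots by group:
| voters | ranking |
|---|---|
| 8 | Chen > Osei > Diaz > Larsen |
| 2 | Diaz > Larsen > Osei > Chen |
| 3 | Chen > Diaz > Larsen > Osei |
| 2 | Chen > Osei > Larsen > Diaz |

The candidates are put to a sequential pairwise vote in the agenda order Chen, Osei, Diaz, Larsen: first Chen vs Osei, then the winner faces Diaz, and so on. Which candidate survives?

Chen

Round 1: Chen vs Osei — 13–2, Chen advances.
Round 2: Chen vs Diaz — 13–2, Chen advances.
Round 3: Chen vs Larsen — 13–2, Chen advances.
Chen survives the agenda.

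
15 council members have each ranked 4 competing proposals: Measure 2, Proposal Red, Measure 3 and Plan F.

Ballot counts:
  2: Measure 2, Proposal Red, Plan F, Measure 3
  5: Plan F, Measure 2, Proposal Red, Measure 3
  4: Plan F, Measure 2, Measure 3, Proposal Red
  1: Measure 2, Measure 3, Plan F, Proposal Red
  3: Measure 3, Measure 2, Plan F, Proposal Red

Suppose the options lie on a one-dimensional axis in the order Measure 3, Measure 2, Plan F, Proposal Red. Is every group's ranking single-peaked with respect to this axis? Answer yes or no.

Axis positions: Measure 3=1, Measure 2=2, Plan F=3, Proposal Red=4.
Group 1: ranking walks positions 2-4-3-1; Proposal Red is ranked above Plan F even though Plan F lies between Proposal Red and the peak Measure 2 on the axis — preferences dip and rise again. Not single-peaked.
Group 2 (peak Plan F at position 3): ranking walks positions 3-2-4-1, expanding outward from the peak — single-peaked.
Group 3 (peak Plan F at position 3): ranking walks positions 3-2-1-4, expanding outward from the peak — single-peaked.
Group 4 (peak Measure 2 at position 2): ranking walks positions 2-1-3-4, expanding outward from the peak — single-peaked.
Group 5 (peak Measure 3 at position 1): ranking walks positions 1-2-3-4, expanding outward from the peak — single-peaked.
Group 1 violates single-peakedness, so the profile is not single-peaked on this axis.

no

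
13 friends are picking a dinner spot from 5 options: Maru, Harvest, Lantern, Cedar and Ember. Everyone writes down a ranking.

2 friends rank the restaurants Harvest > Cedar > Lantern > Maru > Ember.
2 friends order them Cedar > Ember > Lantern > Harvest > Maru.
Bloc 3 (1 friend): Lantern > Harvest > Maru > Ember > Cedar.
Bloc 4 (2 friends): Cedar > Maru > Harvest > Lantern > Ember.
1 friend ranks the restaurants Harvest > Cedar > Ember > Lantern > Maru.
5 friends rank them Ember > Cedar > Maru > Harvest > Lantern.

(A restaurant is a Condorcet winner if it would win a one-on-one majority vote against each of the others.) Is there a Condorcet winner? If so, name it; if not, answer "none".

Cedar

Pairwise majorities:
Maru vs Harvest: Maru is ranked higher on 2+5 = 7 ballots, Harvest on 6. Maru wins 7–6.
Maru vs Lantern: Maru preferred on 2+5 = 7 ballots; Maru wins 7–6.
Maru vs Cedar: 1 to 12, Cedar.
Maru vs Ember: 2+1+2 = 5 for Maru, 8 for Ember — Ember by 8–5.
Harvest vs Lantern: 10 to 3, Harvest.
Harvest vs Cedar: 4 to 9, Cedar.
Harvest vs Ember: 6 to 7, Ember.
Lantern vs Cedar: Lantern preferred on 1 ballot; Cedar wins 12–1.
Lantern vs Ember: 5 to 8, Ember.
Cedar vs Ember: Cedar is ranked higher on 2+2+2+1 = 7 ballots, Ember on 6. Cedar wins 7–6.
Cedar wins every pairwise contest, so Cedar is the Condorcet winner.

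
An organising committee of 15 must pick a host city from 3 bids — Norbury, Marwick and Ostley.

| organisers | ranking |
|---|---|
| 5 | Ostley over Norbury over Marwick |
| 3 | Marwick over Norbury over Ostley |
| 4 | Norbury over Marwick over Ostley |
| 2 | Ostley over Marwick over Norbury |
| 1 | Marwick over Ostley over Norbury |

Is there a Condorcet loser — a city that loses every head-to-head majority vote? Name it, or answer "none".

none

Head-to-head results (15 organisers):
Norbury vs Marwick: 9 to 6, Norbury.
Norbury vs Ostley: Ostley, 8–7.
Marwick vs Ostley: Marwick preferred on 3+4+1 = 8 ballots; Marwick wins 8–7.
Each city has at least one pairwise win (Norbury beats Marwick; Marwick beats Ostley; Ostley beats Norbury) — no Condorcet loser.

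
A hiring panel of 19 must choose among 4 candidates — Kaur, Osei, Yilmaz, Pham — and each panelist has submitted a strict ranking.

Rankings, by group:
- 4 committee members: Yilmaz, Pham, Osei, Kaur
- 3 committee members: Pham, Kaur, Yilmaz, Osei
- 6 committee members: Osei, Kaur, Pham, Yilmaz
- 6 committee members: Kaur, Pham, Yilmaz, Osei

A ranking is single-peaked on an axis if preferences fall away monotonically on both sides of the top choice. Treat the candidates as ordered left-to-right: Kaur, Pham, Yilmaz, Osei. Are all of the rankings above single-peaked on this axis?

no

Axis positions: Kaur=1, Pham=2, Yilmaz=3, Osei=4.
Group 1 (peak Yilmaz at position 3): ranking walks positions 3-2-4-1, expanding outward from the peak — single-peaked.
Group 2 (peak Pham at position 2): ranking walks positions 2-1-3-4, expanding outward from the peak — single-peaked.
Group 3: ranking walks positions 4-1-2-3; Kaur is ranked above Yilmaz even though Yilmaz lies between Kaur and the peak Osei on the axis — preferences dip and rise again. Not single-peaked.
Group 4 (peak Kaur at position 1): ranking walks positions 1-2-3-4, expanding outward from the peak — single-peaked.
Group 3 violates single-peakedness, so the profile is not single-peaked on this axis.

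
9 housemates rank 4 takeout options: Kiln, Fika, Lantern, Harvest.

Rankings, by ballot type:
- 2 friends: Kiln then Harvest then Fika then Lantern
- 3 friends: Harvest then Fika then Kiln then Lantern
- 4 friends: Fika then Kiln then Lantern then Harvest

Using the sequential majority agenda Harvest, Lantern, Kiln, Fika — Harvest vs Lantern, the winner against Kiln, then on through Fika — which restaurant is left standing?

Round 1: Harvest vs Lantern — 5–4, Harvest advances.
Round 2: Harvest vs Kiln — 3–6, Kiln advances.
Round 3: Kiln vs Fika — 2–7, Fika advances.
Fika survives the agenda.

Fika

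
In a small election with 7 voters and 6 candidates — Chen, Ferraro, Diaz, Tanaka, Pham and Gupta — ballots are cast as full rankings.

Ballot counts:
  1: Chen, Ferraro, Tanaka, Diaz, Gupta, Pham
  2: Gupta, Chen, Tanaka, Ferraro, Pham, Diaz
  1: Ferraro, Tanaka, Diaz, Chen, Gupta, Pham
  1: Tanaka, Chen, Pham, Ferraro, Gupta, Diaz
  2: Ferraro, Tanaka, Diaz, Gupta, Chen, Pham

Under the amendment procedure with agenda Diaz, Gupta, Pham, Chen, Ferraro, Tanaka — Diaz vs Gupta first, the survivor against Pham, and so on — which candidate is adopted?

Round 1: Diaz vs Gupta — 4–3, Diaz advances.
Round 2: Diaz vs Pham — 4–3, Diaz advances.
Round 3: Diaz vs Chen — 3–4, Chen advances.
Round 4: Chen vs Ferraro — 4–3, Chen advances.
Round 5: Chen vs Tanaka — 3–4, Tanaka advances.
The agenda winner is Tanaka.

Tanaka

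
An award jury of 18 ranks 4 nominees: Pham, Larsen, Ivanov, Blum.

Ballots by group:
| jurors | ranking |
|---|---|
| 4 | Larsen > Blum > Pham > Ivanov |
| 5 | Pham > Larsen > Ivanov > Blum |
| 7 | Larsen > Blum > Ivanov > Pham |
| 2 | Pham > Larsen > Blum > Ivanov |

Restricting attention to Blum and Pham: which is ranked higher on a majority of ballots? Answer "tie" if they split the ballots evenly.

Ballots ranking Blum above Pham: 4 + 7 = 11.
Ballots ranking Pham above Blum: 18 − 11 = 7.
Blum wins the head-to-head 11–7.

Blum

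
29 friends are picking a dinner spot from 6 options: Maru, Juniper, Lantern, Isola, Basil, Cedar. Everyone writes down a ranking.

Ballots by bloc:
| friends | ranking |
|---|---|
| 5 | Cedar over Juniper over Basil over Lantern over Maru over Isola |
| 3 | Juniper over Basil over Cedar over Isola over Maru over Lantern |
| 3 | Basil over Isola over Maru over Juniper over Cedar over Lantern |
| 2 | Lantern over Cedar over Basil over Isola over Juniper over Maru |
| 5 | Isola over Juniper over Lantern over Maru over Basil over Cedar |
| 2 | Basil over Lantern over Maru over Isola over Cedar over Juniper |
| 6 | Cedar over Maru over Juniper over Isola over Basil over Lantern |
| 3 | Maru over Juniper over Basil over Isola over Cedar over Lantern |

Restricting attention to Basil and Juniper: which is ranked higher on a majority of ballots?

Juniper

Ballots ranking Basil above Juniper: 3 + 2 + 2 = 7.
Ballots ranking Juniper above Basil: 29 − 7 = 22.
Juniper wins the head-to-head 22–7.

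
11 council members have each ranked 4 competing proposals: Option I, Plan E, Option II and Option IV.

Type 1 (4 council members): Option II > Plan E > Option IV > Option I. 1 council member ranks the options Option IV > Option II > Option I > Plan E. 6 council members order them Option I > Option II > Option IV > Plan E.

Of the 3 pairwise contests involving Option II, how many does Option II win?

2

Option II against each rival (11 council members):
Option II vs Option I: Option II is ranked higher on 4+1 = 5 ballots, Option I on 6. Option I wins 6–5.
Option II vs Plan E: Option II wins 11–0.
Option II vs Option IV: Option II wins 10–1.
Option II beats Plan E, Option IV; loses to Option I — 2 pairwise wins.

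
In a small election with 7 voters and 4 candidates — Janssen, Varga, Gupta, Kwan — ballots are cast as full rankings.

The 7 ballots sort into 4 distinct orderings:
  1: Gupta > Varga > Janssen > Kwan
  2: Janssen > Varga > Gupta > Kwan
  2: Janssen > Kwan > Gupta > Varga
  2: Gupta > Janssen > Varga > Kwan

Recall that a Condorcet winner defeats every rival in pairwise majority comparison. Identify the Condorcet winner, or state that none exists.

Head-to-head results (7 voters):
Janssen vs Varga: Janssen wins 6–1.
Janssen vs Gupta: 2+2 = 4 for Janssen, 3 for Gupta — Janssen by 4–3.
Janssen vs Kwan: Janssen is ranked higher on 1+2+2+2 = 7 ballots, Kwan on 0. Janssen wins 7–0.
Varga vs Gupta: 2 to 5, Gupta.
Varga–Kwan: Varga 5–2.
Gupta vs Kwan: 5 to 2, Gupta.
Janssen beats each of Varga, Gupta, Kwan — Janssen is the Condorcet winner.

Janssen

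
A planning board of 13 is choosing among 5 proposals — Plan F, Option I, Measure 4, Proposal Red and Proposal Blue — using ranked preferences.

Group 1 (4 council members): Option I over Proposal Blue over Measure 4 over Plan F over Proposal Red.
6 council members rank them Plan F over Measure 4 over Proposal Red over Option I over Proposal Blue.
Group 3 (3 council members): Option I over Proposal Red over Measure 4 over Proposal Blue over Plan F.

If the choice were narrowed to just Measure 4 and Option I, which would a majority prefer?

Ballots ranking Measure 4 above Option I: 6.
Ballots ranking Option I above Measure 4: 13 − 6 = 7.
Option I wins the head-to-head 7–6.

Option I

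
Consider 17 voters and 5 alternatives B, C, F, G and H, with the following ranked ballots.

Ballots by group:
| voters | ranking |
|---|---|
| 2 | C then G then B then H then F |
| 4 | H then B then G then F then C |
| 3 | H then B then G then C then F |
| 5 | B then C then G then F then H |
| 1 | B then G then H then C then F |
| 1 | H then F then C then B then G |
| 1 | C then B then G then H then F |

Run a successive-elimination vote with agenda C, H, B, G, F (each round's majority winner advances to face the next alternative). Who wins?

Round 1: C vs H — 8–9, H advances.
Round 2: H vs B — 8–9, B advances.
Round 3: B vs G — 15–2, B advances.
Round 4: B vs F — 16–1, B advances.
B survives the agenda.

B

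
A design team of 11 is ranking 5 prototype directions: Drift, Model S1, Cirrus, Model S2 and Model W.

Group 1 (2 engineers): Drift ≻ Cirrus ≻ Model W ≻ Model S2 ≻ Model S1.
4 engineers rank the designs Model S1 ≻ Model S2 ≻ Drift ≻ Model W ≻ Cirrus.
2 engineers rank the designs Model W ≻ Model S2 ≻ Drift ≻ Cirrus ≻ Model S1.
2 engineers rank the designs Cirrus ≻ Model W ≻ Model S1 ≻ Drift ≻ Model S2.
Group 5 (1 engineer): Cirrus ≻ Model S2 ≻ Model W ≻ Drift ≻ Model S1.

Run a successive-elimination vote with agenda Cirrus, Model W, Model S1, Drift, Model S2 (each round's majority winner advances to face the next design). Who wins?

Model S2

Round 1: Cirrus vs Model W — 5–6, Model W advances.
Round 2: Model W vs Model S1 — 7–4, Model W advances.
Round 3: Model W vs Drift — 5–6, Drift advances.
Round 4: Drift vs Model S2 — 4–7, Model S2 advances.
The agenda winner is Model S2.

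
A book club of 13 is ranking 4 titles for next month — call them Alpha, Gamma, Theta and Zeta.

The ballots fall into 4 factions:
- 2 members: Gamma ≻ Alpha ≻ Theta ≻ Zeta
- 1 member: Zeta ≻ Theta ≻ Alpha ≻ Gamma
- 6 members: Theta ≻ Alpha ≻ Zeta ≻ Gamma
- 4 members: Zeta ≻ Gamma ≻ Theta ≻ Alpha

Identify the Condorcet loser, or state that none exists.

Pairwise majorities:
Alpha vs Gamma: Alpha is ranked higher on 1+6 = 7 ballots, Gamma on 6. Alpha wins 7–6.
Alpha vs Theta: Theta wins 11–2.
Alpha vs Zeta: 2+6 = 8 for Alpha, 5 for Zeta — Alpha by 8–5.
Gamma vs Theta: Gamma preferred on 2+4 = 6 ballots; Theta wins 7–6.
Gamma vs Zeta: Zeta, 11–2.
Theta vs Zeta: Theta is ranked higher on 2+6 = 8 ballots, Zeta on 5. Theta wins 8–5.
Gamma loses to every other book — it is the Condorcet loser.

Gamma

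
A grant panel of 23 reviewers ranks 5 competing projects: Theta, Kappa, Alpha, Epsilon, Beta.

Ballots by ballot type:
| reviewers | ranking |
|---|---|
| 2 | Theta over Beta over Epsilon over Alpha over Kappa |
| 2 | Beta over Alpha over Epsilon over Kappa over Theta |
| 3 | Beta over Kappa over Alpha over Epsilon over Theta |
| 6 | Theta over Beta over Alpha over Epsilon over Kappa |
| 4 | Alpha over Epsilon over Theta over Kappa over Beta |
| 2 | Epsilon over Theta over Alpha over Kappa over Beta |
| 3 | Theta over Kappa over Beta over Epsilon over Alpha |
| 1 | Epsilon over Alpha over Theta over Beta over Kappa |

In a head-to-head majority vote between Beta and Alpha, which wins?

Beta

Ballots ranking Beta above Alpha: 2 + 2 + 3 + 6 + 3 = 16.
Ballots ranking Alpha above Beta: 23 − 16 = 7.
Beta wins the head-to-head 16–7.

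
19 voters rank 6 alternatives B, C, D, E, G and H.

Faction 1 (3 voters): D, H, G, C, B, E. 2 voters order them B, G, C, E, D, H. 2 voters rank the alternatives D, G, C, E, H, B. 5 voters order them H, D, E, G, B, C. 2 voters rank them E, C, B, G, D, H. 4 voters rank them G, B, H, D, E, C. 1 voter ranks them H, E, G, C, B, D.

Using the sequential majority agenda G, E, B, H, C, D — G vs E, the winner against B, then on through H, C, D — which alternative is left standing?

Round 1: G vs E — 11–8, G advances.
Round 2: G vs B — 15–4, G advances.
Round 3: G vs H — 10–9, G advances.
Round 4: G vs C — 17–2, G advances.
Round 5: G vs D — 9–10, D advances.
D survives the agenda.

D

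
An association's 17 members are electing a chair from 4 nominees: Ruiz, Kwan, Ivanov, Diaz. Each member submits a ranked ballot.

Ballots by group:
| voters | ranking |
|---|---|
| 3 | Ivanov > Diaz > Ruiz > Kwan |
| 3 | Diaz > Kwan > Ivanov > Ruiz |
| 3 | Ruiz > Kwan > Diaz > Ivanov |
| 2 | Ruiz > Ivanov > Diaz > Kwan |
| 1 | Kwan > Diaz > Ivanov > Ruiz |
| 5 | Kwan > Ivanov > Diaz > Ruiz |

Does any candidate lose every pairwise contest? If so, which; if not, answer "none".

Ruiz

Pairwise majorities:
Ruiz vs Kwan: Ruiz preferred on 3+3+2 = 8 ballots; Kwan wins 9–8.
Ruiz–Ivanov: Ivanov 12–5.
Ruiz–Diaz: Diaz 12–5.
Kwan vs Ivanov: 3+3+1+5 = 12 for Kwan, 5 for Ivanov — Kwan by 12–5.
Kwan vs Diaz: Kwan, 9–8.
Ivanov vs Diaz: Ivanov wins 10–7.
Ruiz loses to every other candidate — it is the Condorcet loser.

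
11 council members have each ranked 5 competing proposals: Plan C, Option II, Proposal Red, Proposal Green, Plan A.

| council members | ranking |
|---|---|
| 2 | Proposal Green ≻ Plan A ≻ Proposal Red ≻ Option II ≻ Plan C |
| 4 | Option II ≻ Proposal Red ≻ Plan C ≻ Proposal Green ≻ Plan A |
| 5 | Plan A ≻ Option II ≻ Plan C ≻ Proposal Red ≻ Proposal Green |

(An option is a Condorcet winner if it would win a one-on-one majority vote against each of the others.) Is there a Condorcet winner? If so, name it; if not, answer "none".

none

Head-to-head results (11 council members):
Plan C vs Option II: Option II, 11–0.
Plan C vs Proposal Red: Proposal Red wins 6–5.
Plan C vs Proposal Green: Plan C wins 9–2.
Plan C vs Plan A: Plan A, 7–4.
Option II vs Proposal Red: Option II wins 9–2.
Option II vs Proposal Green: Option II, 9–2.
Option II–Plan A: Plan A 7–4.
Proposal Red–Proposal Green: Proposal Red 9–2.
Proposal Red vs Plan A: Plan A wins 7–4.
Proposal Green vs Plan A: Proposal Green, 6–5.
Each option drops at least one matchup (Plan C loses to Option II; Option II loses to Plan A; Proposal Red loses to Option II; Proposal Green loses to Plan C; Plan A loses to Proposal Green); the cycle Plan C beats Proposal Green beats Plan A beats Plan C rules out a Condorcet winner.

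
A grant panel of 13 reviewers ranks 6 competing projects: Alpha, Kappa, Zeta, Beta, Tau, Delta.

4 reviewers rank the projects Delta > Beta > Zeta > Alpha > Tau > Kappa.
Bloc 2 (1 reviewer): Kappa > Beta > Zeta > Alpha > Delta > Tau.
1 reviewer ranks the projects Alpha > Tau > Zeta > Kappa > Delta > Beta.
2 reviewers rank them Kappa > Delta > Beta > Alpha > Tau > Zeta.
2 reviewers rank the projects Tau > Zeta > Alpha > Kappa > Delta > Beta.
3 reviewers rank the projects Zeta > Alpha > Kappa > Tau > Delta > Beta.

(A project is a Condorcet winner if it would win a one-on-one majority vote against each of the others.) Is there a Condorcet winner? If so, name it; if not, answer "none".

Check each pair by majority over 13 ballots:
Alpha vs Kappa: Alpha preferred on 4+1+2+3 = 10 ballots; Alpha wins 10–3.
Alpha vs Zeta: Alpha is ranked higher on 1+2 = 3 ballots, Zeta on 10. Zeta wins 10–3.
Alpha vs Beta: 6 to 7, Beta.
Alpha–Tau: Alpha 11–2.
Alpha vs Delta: Alpha is ranked higher on 1+1+2+3 = 7 ballots, Delta on 6. Alpha wins 7–6.
Kappa vs Zeta: Zeta, 10–3.
Kappa–Beta: Kappa 9–4.
Kappa vs Tau: Tau, 7–6.
Kappa vs Delta: 1+1+2+2+3 = 9 for Kappa, 4 for Delta — Kappa by 9–4.
Zeta vs Beta: Beta wins 7–6.
Zeta vs Tau: Zeta is ranked higher on 4+1+3 = 8 ballots, Tau on 5. Zeta wins 8–5.
Zeta vs Delta: 1+1+2+3 = 7 for Zeta, 6 for Delta — Zeta by 7–6.
Beta vs Tau: Beta wins 7–6.
Beta vs Delta: Delta, 12–1.
Tau vs Delta: Delta, 7–6.
Every project loses at least once (Alpha loses to Zeta; Kappa loses to Alpha; Zeta loses to Beta; Beta loses to Kappa; Tau loses to Alpha; Delta loses to Alpha). The majority relation contains the cycle Alpha > Kappa > Beta > Alpha, so there is no Condorcet winner.

none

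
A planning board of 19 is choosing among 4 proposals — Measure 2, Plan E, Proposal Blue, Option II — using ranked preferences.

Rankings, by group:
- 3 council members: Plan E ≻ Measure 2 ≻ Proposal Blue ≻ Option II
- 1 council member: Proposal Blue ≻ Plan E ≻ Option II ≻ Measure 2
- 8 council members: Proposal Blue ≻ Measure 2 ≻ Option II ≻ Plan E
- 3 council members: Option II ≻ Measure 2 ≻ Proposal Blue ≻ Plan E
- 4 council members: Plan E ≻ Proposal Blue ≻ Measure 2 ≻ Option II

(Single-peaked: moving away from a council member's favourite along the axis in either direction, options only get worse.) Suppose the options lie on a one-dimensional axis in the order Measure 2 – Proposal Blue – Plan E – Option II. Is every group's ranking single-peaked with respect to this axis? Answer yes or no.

no

Axis positions: Measure 2=1, Proposal Blue=2, Plan E=3, Option II=4.
Group 1: ranking walks positions 3-1-2-4; Measure 2 is ranked above Proposal Blue even though Proposal Blue lies between Measure 2 and the peak Plan E on the axis — preferences dip and rise again. Not single-peaked.
Group 2 (peak Proposal Blue at position 2): ranking walks positions 2-3-4-1, expanding outward from the peak — single-peaked.
Group 3: ranking walks positions 2-1-4-3; Option II is ranked above Plan E even though Plan E lies between Option II and the peak Proposal Blue on the axis — preferences dip and rise again. Not single-peaked.
Group 4: ranking walks positions 4-1-2-3; Measure 2 is ranked above Plan E even though Plan E lies between Measure 2 and the peak Option II on the axis — preferences dip and rise again. Not single-peaked.
Group 5 (peak Plan E at position 3): ranking walks positions 3-2-1-4, expanding outward from the peak — single-peaked.
Group 1 violates single-peakedness, so the profile is not single-peaked on this axis.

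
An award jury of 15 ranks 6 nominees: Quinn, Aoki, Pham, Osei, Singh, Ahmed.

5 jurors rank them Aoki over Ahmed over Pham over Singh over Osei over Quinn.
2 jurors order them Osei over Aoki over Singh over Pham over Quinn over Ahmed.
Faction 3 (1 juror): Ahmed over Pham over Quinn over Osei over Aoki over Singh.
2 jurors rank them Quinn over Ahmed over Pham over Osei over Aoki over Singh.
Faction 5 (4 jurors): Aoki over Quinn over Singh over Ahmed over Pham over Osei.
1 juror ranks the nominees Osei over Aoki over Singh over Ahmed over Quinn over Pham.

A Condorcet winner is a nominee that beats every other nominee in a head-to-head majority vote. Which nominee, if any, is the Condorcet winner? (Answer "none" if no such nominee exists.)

Aoki

Pairwise majorities:
Quinn vs Aoki: Aoki, 12–3.
Quinn vs Pham: 7 to 8, Pham.
Quinn–Osei: Osei 8–7.
Quinn–Singh: Singh 8–7.
Quinn vs Ahmed: Quinn, 8–7.
Aoki–Pham: Aoki 12–3.
Aoki vs Osei: Aoki wins 9–6.
Aoki vs Singh: Aoki preferred on 5+2+1+2+4+1 = 15 ballots; Aoki wins 15–0.
Aoki vs Ahmed: Aoki wins 12–3.
Pham vs Osei: Pham preferred on 5+1+2+4 = 12 ballots; Pham wins 12–3.
Pham vs Singh: Pham is ranked higher on 5+1+2 = 8 ballots, Singh on 7. Pham wins 8–7.
Pham vs Ahmed: Pham is ranked higher on 2 ballots, Ahmed on 13. Ahmed wins 13–2.
Osei–Singh: Singh 9–6.
Osei vs Ahmed: Osei preferred on 2+1 = 3 ballots; Ahmed wins 12–3.
Singh vs Ahmed: 2+4+1 = 7 for Singh, 8 for Ahmed — Ahmed by 8–7.
Aoki wins every pairwise contest, so Aoki is the Condorcet winner.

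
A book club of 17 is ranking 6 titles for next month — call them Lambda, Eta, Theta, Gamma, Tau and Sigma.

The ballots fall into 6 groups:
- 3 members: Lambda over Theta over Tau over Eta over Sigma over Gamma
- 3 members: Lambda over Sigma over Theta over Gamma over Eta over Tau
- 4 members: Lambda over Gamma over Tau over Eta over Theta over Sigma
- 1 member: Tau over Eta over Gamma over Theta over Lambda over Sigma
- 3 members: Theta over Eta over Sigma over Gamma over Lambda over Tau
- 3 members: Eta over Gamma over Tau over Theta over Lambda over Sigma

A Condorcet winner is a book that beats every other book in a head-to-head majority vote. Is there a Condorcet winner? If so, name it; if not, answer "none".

Head-to-head results (17 members):
Lambda vs Eta: Lambda preferred on 3+3+4 = 10 ballots; Lambda wins 10–7.
Lambda vs Theta: Lambda, 10–7.
Lambda vs Gamma: 10 to 7, Lambda.
Lambda vs Tau: 3+3+4+3 = 13 for Lambda, 4 for Tau — Lambda by 13–4.
Lambda vs Sigma: Lambda is ranked higher on 3+3+4+1+3 = 14 ballots, Sigma on 3. Lambda wins 14–3.
Eta vs Theta: Theta, 9–8.
Eta vs Gamma: Eta, 10–7.
Eta vs Tau: Eta wins 9–8.
Eta vs Sigma: Eta preferred on 3+4+1+3+3 = 14 ballots; Eta wins 14–3.
Theta vs Gamma: Theta wins 9–8.
Theta vs Tau: Theta, 9–8.
Theta vs Sigma: Theta is ranked higher on 3+4+1+3+3 = 14 ballots, Sigma on 3. Theta wins 14–3.
Gamma vs Tau: 3+4+3+3 = 13 for Gamma, 4 for Tau — Gamma by 13–4.
Gamma vs Sigma: Sigma, 9–8.
Tau vs Sigma: 11 to 6, Tau.
Only Lambda has no losses; Lambda is the Condorcet winner.

Lambda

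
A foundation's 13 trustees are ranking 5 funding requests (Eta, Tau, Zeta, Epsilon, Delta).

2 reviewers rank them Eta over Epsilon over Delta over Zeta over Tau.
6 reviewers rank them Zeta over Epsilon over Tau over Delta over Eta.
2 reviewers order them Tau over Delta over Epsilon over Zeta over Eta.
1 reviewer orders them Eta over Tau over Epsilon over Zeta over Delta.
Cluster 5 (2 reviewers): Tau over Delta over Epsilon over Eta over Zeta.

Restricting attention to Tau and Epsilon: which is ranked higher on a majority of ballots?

Epsilon

Ballots ranking Tau above Epsilon: 2 + 1 + 2 = 5.
Ballots ranking Epsilon above Tau: 13 − 5 = 8.
Epsilon wins the head-to-head 8–5.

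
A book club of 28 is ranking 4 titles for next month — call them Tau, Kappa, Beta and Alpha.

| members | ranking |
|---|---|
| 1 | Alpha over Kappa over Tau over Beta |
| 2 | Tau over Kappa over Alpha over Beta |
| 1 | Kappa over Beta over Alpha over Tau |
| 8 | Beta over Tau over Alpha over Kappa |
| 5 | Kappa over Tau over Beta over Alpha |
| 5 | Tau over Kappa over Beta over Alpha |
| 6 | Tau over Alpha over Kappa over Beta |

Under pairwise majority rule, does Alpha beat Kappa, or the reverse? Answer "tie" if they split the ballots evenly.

Alpha

Ballots ranking Alpha above Kappa: 1 + 8 + 6 = 15.
Ballots ranking Kappa above Alpha: 28 − 15 = 13.
Alpha wins the head-to-head 15–13.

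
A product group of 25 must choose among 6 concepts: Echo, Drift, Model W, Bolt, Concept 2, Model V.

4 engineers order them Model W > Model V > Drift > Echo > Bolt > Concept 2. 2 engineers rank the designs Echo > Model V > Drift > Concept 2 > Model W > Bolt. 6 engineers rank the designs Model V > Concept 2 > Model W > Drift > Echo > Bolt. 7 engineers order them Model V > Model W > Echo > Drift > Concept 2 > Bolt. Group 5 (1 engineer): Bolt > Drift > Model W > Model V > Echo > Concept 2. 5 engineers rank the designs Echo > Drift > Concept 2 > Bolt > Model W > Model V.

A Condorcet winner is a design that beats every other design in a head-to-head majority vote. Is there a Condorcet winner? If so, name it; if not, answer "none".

Pairwise majorities:
Echo vs Drift: Echo preferred on 2+7+5 = 14 ballots; Echo wins 14–11.
Echo vs Model W: 7 to 18, Model W.
Echo vs Bolt: 4+2+6+7+5 = 24 for Echo, 1 for Bolt — Echo by 24–1.
Echo vs Concept 2: 19 to 6, Echo.
Echo vs Model V: 2+5 = 7 for Echo, 18 for Model V — Model V by 18–7.
Drift vs Model W: Drift preferred on 2+1+5 = 8 ballots; Model W wins 17–8.
Drift vs Bolt: Drift preferred on 4+2+6+7+5 = 24 ballots; Drift wins 24–1.
Drift vs Concept 2: 4+2+7+1+5 = 19 for Drift, 6 for Concept 2 — Drift by 19–6.
Drift vs Model V: 1+5 = 6 for Drift, 19 for Model V — Model V by 19–6.
Model W vs Bolt: 19 to 6, Model W.
Model W vs Concept 2: Model W preferred on 4+7+1 = 12 ballots; Concept 2 wins 13–12.
Model W vs Model V: 4+1+5 = 10 for Model W, 15 for Model V — Model V by 15–10.
Bolt vs Concept 2: Bolt is ranked higher on 4+1 = 5 ballots, Concept 2 on 20. Concept 2 wins 20–5.
Bolt vs Model V: Bolt is ranked higher on 1+5 = 6 ballots, Model V on 19. Model V wins 19–6.
Concept 2 vs Model V: Concept 2 is ranked higher on 5 ballots, Model V on 20. Model V wins 20–5.
Model V defeats every rival head-to-head and is the Condorcet winner.

Model V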